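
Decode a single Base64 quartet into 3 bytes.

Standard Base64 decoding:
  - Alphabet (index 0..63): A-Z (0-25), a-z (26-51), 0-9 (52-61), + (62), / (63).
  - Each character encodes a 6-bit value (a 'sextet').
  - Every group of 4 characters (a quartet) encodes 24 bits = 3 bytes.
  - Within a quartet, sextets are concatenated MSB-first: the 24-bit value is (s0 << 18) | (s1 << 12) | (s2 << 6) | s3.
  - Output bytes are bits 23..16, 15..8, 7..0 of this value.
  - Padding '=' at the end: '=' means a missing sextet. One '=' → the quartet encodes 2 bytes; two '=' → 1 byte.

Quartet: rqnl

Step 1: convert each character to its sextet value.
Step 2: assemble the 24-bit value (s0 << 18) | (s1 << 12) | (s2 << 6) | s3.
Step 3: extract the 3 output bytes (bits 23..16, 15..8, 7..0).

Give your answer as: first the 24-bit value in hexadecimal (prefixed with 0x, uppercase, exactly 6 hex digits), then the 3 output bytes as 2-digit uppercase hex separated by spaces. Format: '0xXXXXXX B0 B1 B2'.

Answer: 0xAEA9E5 AE A9 E5

Derivation:
Sextets: r=43, q=42, n=39, l=37
24-bit: (43<<18) | (42<<12) | (39<<6) | 37
      = 0xAC0000 | 0x02A000 | 0x0009C0 | 0x000025
      = 0xAEA9E5
Bytes: (v>>16)&0xFF=AE, (v>>8)&0xFF=A9, v&0xFF=E5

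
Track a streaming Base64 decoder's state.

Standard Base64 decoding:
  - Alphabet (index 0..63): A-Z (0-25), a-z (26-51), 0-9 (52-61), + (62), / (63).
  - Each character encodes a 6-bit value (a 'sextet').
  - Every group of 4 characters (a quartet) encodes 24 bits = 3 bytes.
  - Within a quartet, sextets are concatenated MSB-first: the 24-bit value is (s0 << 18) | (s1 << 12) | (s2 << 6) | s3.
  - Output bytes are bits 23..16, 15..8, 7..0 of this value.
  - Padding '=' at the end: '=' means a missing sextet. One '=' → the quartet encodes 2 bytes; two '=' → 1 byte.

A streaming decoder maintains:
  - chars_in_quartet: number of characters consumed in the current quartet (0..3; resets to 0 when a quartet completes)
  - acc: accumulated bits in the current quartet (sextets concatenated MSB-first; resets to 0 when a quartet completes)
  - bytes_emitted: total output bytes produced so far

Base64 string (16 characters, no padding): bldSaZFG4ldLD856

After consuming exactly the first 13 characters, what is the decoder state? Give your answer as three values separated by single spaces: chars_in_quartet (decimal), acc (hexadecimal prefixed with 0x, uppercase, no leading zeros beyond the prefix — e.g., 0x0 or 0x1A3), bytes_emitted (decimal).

After char 0 ('b'=27): chars_in_quartet=1 acc=0x1B bytes_emitted=0
After char 1 ('l'=37): chars_in_quartet=2 acc=0x6E5 bytes_emitted=0
After char 2 ('d'=29): chars_in_quartet=3 acc=0x1B95D bytes_emitted=0
After char 3 ('S'=18): chars_in_quartet=4 acc=0x6E5752 -> emit 6E 57 52, reset; bytes_emitted=3
After char 4 ('a'=26): chars_in_quartet=1 acc=0x1A bytes_emitted=3
After char 5 ('Z'=25): chars_in_quartet=2 acc=0x699 bytes_emitted=3
After char 6 ('F'=5): chars_in_quartet=3 acc=0x1A645 bytes_emitted=3
After char 7 ('G'=6): chars_in_quartet=4 acc=0x699146 -> emit 69 91 46, reset; bytes_emitted=6
After char 8 ('4'=56): chars_in_quartet=1 acc=0x38 bytes_emitted=6
After char 9 ('l'=37): chars_in_quartet=2 acc=0xE25 bytes_emitted=6
After char 10 ('d'=29): chars_in_quartet=3 acc=0x3895D bytes_emitted=6
After char 11 ('L'=11): chars_in_quartet=4 acc=0xE2574B -> emit E2 57 4B, reset; bytes_emitted=9
After char 12 ('D'=3): chars_in_quartet=1 acc=0x3 bytes_emitted=9

Answer: 1 0x3 9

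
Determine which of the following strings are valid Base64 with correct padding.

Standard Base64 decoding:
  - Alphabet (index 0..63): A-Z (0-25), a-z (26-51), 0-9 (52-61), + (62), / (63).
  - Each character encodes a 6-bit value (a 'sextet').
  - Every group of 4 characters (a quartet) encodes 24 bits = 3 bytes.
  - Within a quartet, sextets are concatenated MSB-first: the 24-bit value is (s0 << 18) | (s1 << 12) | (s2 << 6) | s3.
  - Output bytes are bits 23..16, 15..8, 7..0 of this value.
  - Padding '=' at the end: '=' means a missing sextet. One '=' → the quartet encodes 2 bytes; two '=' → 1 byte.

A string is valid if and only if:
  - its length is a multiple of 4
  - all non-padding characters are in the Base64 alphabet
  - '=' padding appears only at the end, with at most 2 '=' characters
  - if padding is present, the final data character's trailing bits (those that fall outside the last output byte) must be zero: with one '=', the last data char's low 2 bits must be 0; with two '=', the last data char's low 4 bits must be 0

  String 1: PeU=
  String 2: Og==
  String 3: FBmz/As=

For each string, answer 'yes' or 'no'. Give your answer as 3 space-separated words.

String 1: 'PeU=' → valid
String 2: 'Og==' → valid
String 3: 'FBmz/As=' → valid

Answer: yes yes yes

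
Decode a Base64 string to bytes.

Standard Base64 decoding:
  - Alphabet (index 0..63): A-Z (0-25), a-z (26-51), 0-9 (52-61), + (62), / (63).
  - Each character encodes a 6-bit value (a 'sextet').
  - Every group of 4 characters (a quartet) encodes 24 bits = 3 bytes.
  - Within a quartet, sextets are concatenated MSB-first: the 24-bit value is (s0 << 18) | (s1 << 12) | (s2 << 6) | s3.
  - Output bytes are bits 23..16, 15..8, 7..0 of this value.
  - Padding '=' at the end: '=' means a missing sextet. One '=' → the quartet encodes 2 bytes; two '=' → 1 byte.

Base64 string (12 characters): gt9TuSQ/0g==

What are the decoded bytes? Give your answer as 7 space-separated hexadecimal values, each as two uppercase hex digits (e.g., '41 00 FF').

After char 0 ('g'=32): chars_in_quartet=1 acc=0x20 bytes_emitted=0
After char 1 ('t'=45): chars_in_quartet=2 acc=0x82D bytes_emitted=0
After char 2 ('9'=61): chars_in_quartet=3 acc=0x20B7D bytes_emitted=0
After char 3 ('T'=19): chars_in_quartet=4 acc=0x82DF53 -> emit 82 DF 53, reset; bytes_emitted=3
After char 4 ('u'=46): chars_in_quartet=1 acc=0x2E bytes_emitted=3
After char 5 ('S'=18): chars_in_quartet=2 acc=0xB92 bytes_emitted=3
After char 6 ('Q'=16): chars_in_quartet=3 acc=0x2E490 bytes_emitted=3
After char 7 ('/'=63): chars_in_quartet=4 acc=0xB9243F -> emit B9 24 3F, reset; bytes_emitted=6
After char 8 ('0'=52): chars_in_quartet=1 acc=0x34 bytes_emitted=6
After char 9 ('g'=32): chars_in_quartet=2 acc=0xD20 bytes_emitted=6
Padding '==': partial quartet acc=0xD20 -> emit D2; bytes_emitted=7

Answer: 82 DF 53 B9 24 3F D2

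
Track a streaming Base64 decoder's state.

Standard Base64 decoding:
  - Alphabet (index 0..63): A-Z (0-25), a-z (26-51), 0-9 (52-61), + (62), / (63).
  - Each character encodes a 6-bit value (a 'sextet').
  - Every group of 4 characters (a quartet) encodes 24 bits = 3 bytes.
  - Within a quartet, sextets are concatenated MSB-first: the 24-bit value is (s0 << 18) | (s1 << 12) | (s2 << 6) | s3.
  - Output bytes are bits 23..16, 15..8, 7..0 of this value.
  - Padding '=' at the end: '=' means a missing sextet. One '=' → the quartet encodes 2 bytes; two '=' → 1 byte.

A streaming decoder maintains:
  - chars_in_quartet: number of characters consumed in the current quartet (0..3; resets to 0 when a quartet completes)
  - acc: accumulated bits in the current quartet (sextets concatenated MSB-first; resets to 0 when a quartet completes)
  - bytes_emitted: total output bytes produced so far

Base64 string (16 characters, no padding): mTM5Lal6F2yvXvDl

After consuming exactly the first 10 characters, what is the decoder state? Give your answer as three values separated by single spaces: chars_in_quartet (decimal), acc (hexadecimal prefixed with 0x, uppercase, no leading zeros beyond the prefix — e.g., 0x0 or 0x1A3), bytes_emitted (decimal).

After char 0 ('m'=38): chars_in_quartet=1 acc=0x26 bytes_emitted=0
After char 1 ('T'=19): chars_in_quartet=2 acc=0x993 bytes_emitted=0
After char 2 ('M'=12): chars_in_quartet=3 acc=0x264CC bytes_emitted=0
After char 3 ('5'=57): chars_in_quartet=4 acc=0x993339 -> emit 99 33 39, reset; bytes_emitted=3
After char 4 ('L'=11): chars_in_quartet=1 acc=0xB bytes_emitted=3
After char 5 ('a'=26): chars_in_quartet=2 acc=0x2DA bytes_emitted=3
After char 6 ('l'=37): chars_in_quartet=3 acc=0xB6A5 bytes_emitted=3
After char 7 ('6'=58): chars_in_quartet=4 acc=0x2DA97A -> emit 2D A9 7A, reset; bytes_emitted=6
After char 8 ('F'=5): chars_in_quartet=1 acc=0x5 bytes_emitted=6
After char 9 ('2'=54): chars_in_quartet=2 acc=0x176 bytes_emitted=6

Answer: 2 0x176 6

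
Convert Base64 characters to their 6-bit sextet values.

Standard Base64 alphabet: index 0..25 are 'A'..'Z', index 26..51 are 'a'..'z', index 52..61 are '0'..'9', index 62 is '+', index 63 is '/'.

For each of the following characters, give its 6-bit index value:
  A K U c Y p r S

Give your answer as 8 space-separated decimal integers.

Answer: 0 10 20 28 24 41 43 18

Derivation:
'A': A..Z range, ord('A') − ord('A') = 0
'K': A..Z range, ord('K') − ord('A') = 10
'U': A..Z range, ord('U') − ord('A') = 20
'c': a..z range, 26 + ord('c') − ord('a') = 28
'Y': A..Z range, ord('Y') − ord('A') = 24
'p': a..z range, 26 + ord('p') − ord('a') = 41
'r': a..z range, 26 + ord('r') − ord('a') = 43
'S': A..Z range, ord('S') − ord('A') = 18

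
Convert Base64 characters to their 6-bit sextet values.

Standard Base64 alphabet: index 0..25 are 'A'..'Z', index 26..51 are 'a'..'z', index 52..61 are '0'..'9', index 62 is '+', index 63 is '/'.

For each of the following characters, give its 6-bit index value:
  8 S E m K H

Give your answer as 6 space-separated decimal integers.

Answer: 60 18 4 38 10 7

Derivation:
'8': 0..9 range, 52 + ord('8') − ord('0') = 60
'S': A..Z range, ord('S') − ord('A') = 18
'E': A..Z range, ord('E') − ord('A') = 4
'm': a..z range, 26 + ord('m') − ord('a') = 38
'K': A..Z range, ord('K') − ord('A') = 10
'H': A..Z range, ord('H') − ord('A') = 7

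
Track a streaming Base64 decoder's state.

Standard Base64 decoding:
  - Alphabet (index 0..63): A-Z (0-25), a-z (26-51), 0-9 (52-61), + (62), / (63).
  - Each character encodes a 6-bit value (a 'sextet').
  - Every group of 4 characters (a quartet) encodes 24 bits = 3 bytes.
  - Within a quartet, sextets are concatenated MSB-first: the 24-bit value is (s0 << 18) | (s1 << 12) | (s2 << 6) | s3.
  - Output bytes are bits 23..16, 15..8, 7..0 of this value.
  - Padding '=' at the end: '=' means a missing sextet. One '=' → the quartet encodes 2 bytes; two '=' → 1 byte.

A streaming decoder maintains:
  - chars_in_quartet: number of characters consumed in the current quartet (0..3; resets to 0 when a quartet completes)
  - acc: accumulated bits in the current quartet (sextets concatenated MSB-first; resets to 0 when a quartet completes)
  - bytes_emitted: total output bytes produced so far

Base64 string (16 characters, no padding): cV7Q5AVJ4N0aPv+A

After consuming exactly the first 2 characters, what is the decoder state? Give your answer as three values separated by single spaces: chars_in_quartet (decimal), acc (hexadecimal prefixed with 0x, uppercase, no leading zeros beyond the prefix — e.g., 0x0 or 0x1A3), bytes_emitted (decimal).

Answer: 2 0x715 0

Derivation:
After char 0 ('c'=28): chars_in_quartet=1 acc=0x1C bytes_emitted=0
After char 1 ('V'=21): chars_in_quartet=2 acc=0x715 bytes_emitted=0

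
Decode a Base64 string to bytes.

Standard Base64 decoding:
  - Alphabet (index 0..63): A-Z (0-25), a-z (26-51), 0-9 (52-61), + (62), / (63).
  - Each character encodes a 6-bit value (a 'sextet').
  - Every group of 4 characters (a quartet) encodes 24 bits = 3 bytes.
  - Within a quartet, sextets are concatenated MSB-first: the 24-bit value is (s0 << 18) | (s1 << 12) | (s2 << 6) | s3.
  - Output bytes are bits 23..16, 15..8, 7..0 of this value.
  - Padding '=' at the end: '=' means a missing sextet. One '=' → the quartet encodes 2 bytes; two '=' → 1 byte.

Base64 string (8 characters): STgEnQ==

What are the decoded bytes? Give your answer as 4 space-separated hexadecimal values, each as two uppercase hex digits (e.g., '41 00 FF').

After char 0 ('S'=18): chars_in_quartet=1 acc=0x12 bytes_emitted=0
After char 1 ('T'=19): chars_in_quartet=2 acc=0x493 bytes_emitted=0
After char 2 ('g'=32): chars_in_quartet=3 acc=0x124E0 bytes_emitted=0
After char 3 ('E'=4): chars_in_quartet=4 acc=0x493804 -> emit 49 38 04, reset; bytes_emitted=3
After char 4 ('n'=39): chars_in_quartet=1 acc=0x27 bytes_emitted=3
After char 5 ('Q'=16): chars_in_quartet=2 acc=0x9D0 bytes_emitted=3
Padding '==': partial quartet acc=0x9D0 -> emit 9D; bytes_emitted=4

Answer: 49 38 04 9D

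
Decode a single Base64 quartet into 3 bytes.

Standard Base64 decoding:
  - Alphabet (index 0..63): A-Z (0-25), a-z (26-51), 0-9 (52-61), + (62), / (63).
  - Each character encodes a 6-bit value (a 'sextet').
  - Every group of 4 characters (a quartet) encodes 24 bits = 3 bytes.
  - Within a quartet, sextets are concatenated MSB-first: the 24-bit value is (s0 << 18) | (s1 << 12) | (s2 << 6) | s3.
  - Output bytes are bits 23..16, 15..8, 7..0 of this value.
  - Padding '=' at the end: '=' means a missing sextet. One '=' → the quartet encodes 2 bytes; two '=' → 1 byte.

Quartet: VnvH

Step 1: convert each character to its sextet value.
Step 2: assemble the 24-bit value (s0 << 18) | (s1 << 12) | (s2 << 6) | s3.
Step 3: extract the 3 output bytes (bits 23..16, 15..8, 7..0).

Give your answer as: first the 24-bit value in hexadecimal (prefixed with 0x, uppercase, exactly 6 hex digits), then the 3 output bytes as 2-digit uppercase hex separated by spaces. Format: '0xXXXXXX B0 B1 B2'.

Answer: 0x567BC7 56 7B C7

Derivation:
Sextets: V=21, n=39, v=47, H=7
24-bit: (21<<18) | (39<<12) | (47<<6) | 7
      = 0x540000 | 0x027000 | 0x000BC0 | 0x000007
      = 0x567BC7
Bytes: (v>>16)&0xFF=56, (v>>8)&0xFF=7B, v&0xFF=C7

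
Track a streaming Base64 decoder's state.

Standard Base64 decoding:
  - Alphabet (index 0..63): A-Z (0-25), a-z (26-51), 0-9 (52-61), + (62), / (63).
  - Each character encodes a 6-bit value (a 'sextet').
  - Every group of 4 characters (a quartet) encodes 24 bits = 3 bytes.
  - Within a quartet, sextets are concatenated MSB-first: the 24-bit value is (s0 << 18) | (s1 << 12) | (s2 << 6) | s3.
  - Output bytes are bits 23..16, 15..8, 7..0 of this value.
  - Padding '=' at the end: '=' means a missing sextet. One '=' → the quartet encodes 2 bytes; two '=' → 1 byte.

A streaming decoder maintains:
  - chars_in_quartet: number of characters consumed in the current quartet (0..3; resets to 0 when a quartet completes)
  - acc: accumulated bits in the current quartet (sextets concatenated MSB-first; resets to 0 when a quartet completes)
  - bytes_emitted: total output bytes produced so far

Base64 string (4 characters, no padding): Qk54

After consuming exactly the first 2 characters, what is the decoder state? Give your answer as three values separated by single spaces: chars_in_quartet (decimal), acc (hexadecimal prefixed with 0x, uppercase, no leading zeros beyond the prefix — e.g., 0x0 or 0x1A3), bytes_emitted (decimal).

Answer: 2 0x424 0

Derivation:
After char 0 ('Q'=16): chars_in_quartet=1 acc=0x10 bytes_emitted=0
After char 1 ('k'=36): chars_in_quartet=2 acc=0x424 bytes_emitted=0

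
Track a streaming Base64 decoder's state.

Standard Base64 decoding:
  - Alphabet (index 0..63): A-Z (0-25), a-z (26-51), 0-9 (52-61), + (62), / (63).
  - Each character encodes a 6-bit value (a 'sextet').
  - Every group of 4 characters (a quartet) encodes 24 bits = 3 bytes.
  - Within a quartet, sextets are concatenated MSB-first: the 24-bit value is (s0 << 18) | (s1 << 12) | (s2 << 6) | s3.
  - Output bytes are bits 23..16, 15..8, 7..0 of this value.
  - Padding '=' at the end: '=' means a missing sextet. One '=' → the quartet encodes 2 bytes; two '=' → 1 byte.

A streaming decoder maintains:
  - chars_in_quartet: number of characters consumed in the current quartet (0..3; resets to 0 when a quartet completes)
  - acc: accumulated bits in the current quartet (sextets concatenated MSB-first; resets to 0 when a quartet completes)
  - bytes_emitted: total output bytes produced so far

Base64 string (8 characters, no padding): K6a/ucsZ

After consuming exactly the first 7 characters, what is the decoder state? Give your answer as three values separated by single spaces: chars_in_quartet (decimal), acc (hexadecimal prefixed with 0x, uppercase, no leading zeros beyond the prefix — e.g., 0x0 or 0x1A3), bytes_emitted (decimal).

Answer: 3 0x2E72C 3

Derivation:
After char 0 ('K'=10): chars_in_quartet=1 acc=0xA bytes_emitted=0
After char 1 ('6'=58): chars_in_quartet=2 acc=0x2BA bytes_emitted=0
After char 2 ('a'=26): chars_in_quartet=3 acc=0xAE9A bytes_emitted=0
After char 3 ('/'=63): chars_in_quartet=4 acc=0x2BA6BF -> emit 2B A6 BF, reset; bytes_emitted=3
After char 4 ('u'=46): chars_in_quartet=1 acc=0x2E bytes_emitted=3
After char 5 ('c'=28): chars_in_quartet=2 acc=0xB9C bytes_emitted=3
After char 6 ('s'=44): chars_in_quartet=3 acc=0x2E72C bytes_emitted=3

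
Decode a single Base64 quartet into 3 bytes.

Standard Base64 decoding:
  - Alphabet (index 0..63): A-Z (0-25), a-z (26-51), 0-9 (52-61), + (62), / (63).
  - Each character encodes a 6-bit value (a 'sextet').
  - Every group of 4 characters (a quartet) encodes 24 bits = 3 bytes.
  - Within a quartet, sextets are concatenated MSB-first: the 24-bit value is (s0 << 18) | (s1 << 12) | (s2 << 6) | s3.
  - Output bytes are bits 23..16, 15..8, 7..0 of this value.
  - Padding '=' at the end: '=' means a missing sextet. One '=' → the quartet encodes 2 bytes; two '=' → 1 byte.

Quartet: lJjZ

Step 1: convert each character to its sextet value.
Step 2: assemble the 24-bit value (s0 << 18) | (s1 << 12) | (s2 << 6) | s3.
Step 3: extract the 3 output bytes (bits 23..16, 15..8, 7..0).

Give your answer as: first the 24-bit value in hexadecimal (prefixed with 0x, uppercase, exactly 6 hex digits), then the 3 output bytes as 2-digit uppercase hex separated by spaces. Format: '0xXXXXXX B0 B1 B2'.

Answer: 0x9498D9 94 98 D9

Derivation:
Sextets: l=37, J=9, j=35, Z=25
24-bit: (37<<18) | (9<<12) | (35<<6) | 25
      = 0x940000 | 0x009000 | 0x0008C0 | 0x000019
      = 0x9498D9
Bytes: (v>>16)&0xFF=94, (v>>8)&0xFF=98, v&0xFF=D9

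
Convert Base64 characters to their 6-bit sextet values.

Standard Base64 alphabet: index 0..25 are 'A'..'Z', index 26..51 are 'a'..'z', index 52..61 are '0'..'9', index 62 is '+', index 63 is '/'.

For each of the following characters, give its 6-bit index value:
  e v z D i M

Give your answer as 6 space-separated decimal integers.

Answer: 30 47 51 3 34 12

Derivation:
'e': a..z range, 26 + ord('e') − ord('a') = 30
'v': a..z range, 26 + ord('v') − ord('a') = 47
'z': a..z range, 26 + ord('z') − ord('a') = 51
'D': A..Z range, ord('D') − ord('A') = 3
'i': a..z range, 26 + ord('i') − ord('a') = 34
'M': A..Z range, ord('M') − ord('A') = 12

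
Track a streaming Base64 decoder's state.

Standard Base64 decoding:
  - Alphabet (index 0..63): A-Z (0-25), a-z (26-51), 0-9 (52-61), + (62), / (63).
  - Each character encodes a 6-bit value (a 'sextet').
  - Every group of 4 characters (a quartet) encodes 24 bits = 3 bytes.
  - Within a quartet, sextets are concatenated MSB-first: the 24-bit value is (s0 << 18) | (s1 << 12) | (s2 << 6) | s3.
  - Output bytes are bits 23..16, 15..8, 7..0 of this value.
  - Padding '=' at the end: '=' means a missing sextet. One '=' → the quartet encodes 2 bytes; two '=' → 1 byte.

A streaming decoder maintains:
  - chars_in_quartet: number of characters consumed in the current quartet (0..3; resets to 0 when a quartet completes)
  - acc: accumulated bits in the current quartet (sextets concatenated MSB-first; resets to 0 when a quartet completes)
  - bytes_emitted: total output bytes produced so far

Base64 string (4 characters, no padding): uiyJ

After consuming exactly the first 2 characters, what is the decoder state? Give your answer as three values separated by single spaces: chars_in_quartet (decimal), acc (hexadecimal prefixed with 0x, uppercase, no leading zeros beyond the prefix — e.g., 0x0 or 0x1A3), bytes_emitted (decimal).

Answer: 2 0xBA2 0

Derivation:
After char 0 ('u'=46): chars_in_quartet=1 acc=0x2E bytes_emitted=0
After char 1 ('i'=34): chars_in_quartet=2 acc=0xBA2 bytes_emitted=0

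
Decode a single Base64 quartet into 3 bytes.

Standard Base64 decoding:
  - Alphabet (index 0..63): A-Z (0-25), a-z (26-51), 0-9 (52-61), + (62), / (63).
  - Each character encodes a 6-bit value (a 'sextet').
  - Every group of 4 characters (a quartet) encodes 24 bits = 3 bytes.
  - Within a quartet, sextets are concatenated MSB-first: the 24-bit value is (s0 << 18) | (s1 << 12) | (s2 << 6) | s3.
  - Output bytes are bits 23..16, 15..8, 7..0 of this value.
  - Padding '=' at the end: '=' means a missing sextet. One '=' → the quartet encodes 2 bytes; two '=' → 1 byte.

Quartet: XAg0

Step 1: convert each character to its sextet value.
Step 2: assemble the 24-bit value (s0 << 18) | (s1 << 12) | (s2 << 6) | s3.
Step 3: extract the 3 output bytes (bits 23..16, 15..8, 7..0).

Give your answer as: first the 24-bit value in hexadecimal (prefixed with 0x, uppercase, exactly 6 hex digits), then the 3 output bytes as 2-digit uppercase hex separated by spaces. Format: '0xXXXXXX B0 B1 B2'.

Answer: 0x5C0834 5C 08 34

Derivation:
Sextets: X=23, A=0, g=32, 0=52
24-bit: (23<<18) | (0<<12) | (32<<6) | 52
      = 0x5C0000 | 0x000000 | 0x000800 | 0x000034
      = 0x5C0834
Bytes: (v>>16)&0xFF=5C, (v>>8)&0xFF=08, v&0xFF=34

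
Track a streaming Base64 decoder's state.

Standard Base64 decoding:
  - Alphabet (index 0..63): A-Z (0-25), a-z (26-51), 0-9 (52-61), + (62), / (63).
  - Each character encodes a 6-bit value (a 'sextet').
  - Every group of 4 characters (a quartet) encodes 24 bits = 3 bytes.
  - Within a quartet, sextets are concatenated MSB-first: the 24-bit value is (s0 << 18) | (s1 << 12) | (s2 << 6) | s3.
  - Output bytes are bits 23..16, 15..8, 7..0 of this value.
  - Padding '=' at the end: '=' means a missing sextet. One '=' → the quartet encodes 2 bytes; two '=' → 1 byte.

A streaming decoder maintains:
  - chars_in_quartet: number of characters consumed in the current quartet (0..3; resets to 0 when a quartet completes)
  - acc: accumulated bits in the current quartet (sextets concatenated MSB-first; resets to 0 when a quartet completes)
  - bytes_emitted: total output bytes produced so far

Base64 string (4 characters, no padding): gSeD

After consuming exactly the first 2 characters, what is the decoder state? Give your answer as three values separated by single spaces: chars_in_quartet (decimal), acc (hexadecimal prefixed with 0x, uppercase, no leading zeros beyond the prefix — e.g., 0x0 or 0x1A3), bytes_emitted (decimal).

Answer: 2 0x812 0

Derivation:
After char 0 ('g'=32): chars_in_quartet=1 acc=0x20 bytes_emitted=0
After char 1 ('S'=18): chars_in_quartet=2 acc=0x812 bytes_emitted=0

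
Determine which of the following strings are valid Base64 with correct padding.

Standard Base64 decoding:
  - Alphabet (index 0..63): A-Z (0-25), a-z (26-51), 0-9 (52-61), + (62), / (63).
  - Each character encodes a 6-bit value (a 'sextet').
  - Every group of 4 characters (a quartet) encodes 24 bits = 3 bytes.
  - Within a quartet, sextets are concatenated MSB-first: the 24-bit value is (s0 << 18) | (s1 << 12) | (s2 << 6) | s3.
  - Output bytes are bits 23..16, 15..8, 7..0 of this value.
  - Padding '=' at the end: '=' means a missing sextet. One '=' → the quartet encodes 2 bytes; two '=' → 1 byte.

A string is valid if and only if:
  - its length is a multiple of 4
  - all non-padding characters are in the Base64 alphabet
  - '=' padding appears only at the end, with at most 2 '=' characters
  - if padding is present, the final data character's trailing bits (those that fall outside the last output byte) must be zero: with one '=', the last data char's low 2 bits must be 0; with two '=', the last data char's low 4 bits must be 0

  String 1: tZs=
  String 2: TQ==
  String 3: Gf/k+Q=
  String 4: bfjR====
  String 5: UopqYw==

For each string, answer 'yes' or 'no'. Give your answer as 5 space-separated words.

String 1: 'tZs=' → valid
String 2: 'TQ==' → valid
String 3: 'Gf/k+Q=' → invalid (len=7 not mult of 4)
String 4: 'bfjR====' → invalid (4 pad chars (max 2))
String 5: 'UopqYw==' → valid

Answer: yes yes no no yes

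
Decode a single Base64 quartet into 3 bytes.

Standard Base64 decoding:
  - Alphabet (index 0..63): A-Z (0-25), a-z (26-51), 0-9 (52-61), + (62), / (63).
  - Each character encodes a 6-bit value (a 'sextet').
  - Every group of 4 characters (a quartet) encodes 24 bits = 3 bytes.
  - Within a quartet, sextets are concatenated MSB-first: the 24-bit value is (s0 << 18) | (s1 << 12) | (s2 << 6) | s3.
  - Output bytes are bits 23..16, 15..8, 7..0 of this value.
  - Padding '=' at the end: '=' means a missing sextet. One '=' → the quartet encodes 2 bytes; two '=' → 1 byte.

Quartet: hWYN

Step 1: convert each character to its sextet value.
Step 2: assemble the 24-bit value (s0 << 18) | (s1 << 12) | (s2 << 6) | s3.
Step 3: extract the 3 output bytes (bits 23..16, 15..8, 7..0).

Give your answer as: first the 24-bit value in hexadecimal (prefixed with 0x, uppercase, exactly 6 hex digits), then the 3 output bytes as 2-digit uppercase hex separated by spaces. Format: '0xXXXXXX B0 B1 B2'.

Answer: 0x85660D 85 66 0D

Derivation:
Sextets: h=33, W=22, Y=24, N=13
24-bit: (33<<18) | (22<<12) | (24<<6) | 13
      = 0x840000 | 0x016000 | 0x000600 | 0x00000D
      = 0x85660D
Bytes: (v>>16)&0xFF=85, (v>>8)&0xFF=66, v&0xFF=0D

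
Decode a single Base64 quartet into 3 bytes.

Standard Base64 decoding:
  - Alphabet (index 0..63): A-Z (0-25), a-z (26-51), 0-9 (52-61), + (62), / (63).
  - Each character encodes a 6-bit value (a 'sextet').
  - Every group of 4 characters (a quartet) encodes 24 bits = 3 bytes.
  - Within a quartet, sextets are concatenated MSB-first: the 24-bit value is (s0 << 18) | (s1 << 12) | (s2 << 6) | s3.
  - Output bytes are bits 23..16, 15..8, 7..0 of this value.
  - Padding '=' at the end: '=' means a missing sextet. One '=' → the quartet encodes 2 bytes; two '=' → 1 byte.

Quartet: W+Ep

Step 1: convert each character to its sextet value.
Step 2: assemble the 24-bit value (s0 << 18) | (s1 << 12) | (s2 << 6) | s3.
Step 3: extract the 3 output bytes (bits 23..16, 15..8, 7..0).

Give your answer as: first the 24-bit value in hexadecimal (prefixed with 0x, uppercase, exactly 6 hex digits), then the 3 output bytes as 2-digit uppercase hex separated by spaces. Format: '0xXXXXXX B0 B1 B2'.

Sextets: W=22, +=62, E=4, p=41
24-bit: (22<<18) | (62<<12) | (4<<6) | 41
      = 0x580000 | 0x03E000 | 0x000100 | 0x000029
      = 0x5BE129
Bytes: (v>>16)&0xFF=5B, (v>>8)&0xFF=E1, v&0xFF=29

Answer: 0x5BE129 5B E1 29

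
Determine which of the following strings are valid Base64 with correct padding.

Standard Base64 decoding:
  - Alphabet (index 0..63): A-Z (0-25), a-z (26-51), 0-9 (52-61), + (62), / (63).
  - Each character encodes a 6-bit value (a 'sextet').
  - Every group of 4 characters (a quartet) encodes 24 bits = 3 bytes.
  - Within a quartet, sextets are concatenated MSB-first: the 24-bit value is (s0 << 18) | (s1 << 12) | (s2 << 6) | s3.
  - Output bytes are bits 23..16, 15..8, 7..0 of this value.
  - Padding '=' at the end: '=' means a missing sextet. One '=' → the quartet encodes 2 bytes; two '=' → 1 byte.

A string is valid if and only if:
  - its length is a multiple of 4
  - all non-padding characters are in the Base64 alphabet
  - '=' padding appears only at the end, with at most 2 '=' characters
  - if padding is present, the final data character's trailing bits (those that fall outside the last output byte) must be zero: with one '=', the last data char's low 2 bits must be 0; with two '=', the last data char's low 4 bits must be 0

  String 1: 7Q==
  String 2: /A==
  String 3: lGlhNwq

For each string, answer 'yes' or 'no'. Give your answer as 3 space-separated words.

Answer: yes yes no

Derivation:
String 1: '7Q==' → valid
String 2: '/A==' → valid
String 3: 'lGlhNwq' → invalid (len=7 not mult of 4)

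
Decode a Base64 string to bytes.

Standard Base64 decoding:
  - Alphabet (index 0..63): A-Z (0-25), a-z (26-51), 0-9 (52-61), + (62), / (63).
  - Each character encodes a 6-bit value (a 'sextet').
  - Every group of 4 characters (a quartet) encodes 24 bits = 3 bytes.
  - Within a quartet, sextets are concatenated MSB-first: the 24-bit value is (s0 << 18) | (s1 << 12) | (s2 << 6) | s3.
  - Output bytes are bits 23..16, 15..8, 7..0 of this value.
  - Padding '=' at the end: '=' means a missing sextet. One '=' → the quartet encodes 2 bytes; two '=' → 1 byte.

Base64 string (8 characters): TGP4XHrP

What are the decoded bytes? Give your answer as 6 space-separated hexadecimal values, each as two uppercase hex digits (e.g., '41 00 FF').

After char 0 ('T'=19): chars_in_quartet=1 acc=0x13 bytes_emitted=0
After char 1 ('G'=6): chars_in_quartet=2 acc=0x4C6 bytes_emitted=0
After char 2 ('P'=15): chars_in_quartet=3 acc=0x1318F bytes_emitted=0
After char 3 ('4'=56): chars_in_quartet=4 acc=0x4C63F8 -> emit 4C 63 F8, reset; bytes_emitted=3
After char 4 ('X'=23): chars_in_quartet=1 acc=0x17 bytes_emitted=3
After char 5 ('H'=7): chars_in_quartet=2 acc=0x5C7 bytes_emitted=3
After char 6 ('r'=43): chars_in_quartet=3 acc=0x171EB bytes_emitted=3
After char 7 ('P'=15): chars_in_quartet=4 acc=0x5C7ACF -> emit 5C 7A CF, reset; bytes_emitted=6

Answer: 4C 63 F8 5C 7A CF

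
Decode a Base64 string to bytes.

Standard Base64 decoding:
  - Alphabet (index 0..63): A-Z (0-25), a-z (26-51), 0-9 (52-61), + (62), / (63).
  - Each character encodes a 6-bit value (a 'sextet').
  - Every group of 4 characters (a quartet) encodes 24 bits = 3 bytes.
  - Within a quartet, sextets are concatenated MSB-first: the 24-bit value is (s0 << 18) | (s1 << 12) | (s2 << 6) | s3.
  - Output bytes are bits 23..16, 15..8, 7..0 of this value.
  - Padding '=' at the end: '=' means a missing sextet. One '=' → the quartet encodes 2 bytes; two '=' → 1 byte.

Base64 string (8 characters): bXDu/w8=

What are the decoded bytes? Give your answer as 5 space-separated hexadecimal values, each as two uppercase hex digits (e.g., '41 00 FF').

Answer: 6D 70 EE FF 0F

Derivation:
After char 0 ('b'=27): chars_in_quartet=1 acc=0x1B bytes_emitted=0
After char 1 ('X'=23): chars_in_quartet=2 acc=0x6D7 bytes_emitted=0
After char 2 ('D'=3): chars_in_quartet=3 acc=0x1B5C3 bytes_emitted=0
After char 3 ('u'=46): chars_in_quartet=4 acc=0x6D70EE -> emit 6D 70 EE, reset; bytes_emitted=3
After char 4 ('/'=63): chars_in_quartet=1 acc=0x3F bytes_emitted=3
After char 5 ('w'=48): chars_in_quartet=2 acc=0xFF0 bytes_emitted=3
After char 6 ('8'=60): chars_in_quartet=3 acc=0x3FC3C bytes_emitted=3
Padding '=': partial quartet acc=0x3FC3C -> emit FF 0F; bytes_emitted=5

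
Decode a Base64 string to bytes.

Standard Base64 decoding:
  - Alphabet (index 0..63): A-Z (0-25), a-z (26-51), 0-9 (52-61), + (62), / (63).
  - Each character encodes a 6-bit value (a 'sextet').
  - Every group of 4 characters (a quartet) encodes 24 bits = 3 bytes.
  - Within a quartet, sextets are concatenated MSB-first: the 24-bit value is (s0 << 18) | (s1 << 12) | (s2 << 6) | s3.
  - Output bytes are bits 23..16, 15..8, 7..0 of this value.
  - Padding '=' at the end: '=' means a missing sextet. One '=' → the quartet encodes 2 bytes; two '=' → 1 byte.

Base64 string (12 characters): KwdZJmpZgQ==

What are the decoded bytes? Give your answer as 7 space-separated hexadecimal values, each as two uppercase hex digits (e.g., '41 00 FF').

After char 0 ('K'=10): chars_in_quartet=1 acc=0xA bytes_emitted=0
After char 1 ('w'=48): chars_in_quartet=2 acc=0x2B0 bytes_emitted=0
After char 2 ('d'=29): chars_in_quartet=3 acc=0xAC1D bytes_emitted=0
After char 3 ('Z'=25): chars_in_quartet=4 acc=0x2B0759 -> emit 2B 07 59, reset; bytes_emitted=3
After char 4 ('J'=9): chars_in_quartet=1 acc=0x9 bytes_emitted=3
After char 5 ('m'=38): chars_in_quartet=2 acc=0x266 bytes_emitted=3
After char 6 ('p'=41): chars_in_quartet=3 acc=0x99A9 bytes_emitted=3
After char 7 ('Z'=25): chars_in_quartet=4 acc=0x266A59 -> emit 26 6A 59, reset; bytes_emitted=6
After char 8 ('g'=32): chars_in_quartet=1 acc=0x20 bytes_emitted=6
After char 9 ('Q'=16): chars_in_quartet=2 acc=0x810 bytes_emitted=6
Padding '==': partial quartet acc=0x810 -> emit 81; bytes_emitted=7

Answer: 2B 07 59 26 6A 59 81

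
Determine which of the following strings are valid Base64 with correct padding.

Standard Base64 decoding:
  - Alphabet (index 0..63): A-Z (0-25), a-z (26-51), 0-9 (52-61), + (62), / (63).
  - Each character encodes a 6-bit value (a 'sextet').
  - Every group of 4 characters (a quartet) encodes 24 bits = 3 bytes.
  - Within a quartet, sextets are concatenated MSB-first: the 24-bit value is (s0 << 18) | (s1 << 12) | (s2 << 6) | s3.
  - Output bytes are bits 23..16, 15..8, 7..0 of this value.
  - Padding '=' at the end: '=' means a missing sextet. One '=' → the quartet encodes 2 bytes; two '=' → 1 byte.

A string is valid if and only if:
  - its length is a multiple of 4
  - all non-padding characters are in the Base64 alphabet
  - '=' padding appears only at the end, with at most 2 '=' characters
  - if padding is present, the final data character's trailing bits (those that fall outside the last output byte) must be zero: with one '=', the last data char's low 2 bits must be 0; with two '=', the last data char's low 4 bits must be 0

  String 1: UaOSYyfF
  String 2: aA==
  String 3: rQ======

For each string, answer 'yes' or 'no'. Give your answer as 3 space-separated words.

String 1: 'UaOSYyfF' → valid
String 2: 'aA==' → valid
String 3: 'rQ======' → invalid (6 pad chars (max 2))

Answer: yes yes no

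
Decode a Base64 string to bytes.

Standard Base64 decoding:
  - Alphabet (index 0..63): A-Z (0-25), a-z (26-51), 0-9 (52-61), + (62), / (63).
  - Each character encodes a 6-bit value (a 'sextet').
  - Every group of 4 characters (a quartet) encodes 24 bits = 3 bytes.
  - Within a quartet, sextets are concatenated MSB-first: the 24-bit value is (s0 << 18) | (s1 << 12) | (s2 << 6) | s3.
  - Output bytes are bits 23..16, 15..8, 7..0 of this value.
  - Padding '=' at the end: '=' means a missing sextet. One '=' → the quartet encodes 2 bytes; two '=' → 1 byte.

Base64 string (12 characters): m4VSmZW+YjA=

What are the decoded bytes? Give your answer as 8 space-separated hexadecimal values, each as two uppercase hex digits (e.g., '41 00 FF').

After char 0 ('m'=38): chars_in_quartet=1 acc=0x26 bytes_emitted=0
After char 1 ('4'=56): chars_in_quartet=2 acc=0x9B8 bytes_emitted=0
After char 2 ('V'=21): chars_in_quartet=3 acc=0x26E15 bytes_emitted=0
After char 3 ('S'=18): chars_in_quartet=4 acc=0x9B8552 -> emit 9B 85 52, reset; bytes_emitted=3
After char 4 ('m'=38): chars_in_quartet=1 acc=0x26 bytes_emitted=3
After char 5 ('Z'=25): chars_in_quartet=2 acc=0x999 bytes_emitted=3
After char 6 ('W'=22): chars_in_quartet=3 acc=0x26656 bytes_emitted=3
After char 7 ('+'=62): chars_in_quartet=4 acc=0x9995BE -> emit 99 95 BE, reset; bytes_emitted=6
After char 8 ('Y'=24): chars_in_quartet=1 acc=0x18 bytes_emitted=6
After char 9 ('j'=35): chars_in_quartet=2 acc=0x623 bytes_emitted=6
After char 10 ('A'=0): chars_in_quartet=3 acc=0x188C0 bytes_emitted=6
Padding '=': partial quartet acc=0x188C0 -> emit 62 30; bytes_emitted=8

Answer: 9B 85 52 99 95 BE 62 30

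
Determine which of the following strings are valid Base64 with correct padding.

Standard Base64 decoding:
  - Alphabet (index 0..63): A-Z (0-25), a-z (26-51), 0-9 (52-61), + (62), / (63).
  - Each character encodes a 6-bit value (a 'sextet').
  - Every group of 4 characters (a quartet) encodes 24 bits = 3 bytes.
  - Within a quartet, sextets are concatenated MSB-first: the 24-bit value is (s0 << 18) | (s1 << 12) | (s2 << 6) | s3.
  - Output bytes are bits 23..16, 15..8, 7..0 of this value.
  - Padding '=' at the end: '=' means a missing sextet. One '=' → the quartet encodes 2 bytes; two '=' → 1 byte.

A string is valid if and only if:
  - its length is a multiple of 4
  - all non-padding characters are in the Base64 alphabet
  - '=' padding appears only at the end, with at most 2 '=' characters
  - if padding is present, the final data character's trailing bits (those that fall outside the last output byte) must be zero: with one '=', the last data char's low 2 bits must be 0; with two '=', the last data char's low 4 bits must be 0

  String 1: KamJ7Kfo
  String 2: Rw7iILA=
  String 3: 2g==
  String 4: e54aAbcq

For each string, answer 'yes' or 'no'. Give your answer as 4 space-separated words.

String 1: 'KamJ7Kfo' → valid
String 2: 'Rw7iILA=' → valid
String 3: '2g==' → valid
String 4: 'e54aAbcq' → valid

Answer: yes yes yes yes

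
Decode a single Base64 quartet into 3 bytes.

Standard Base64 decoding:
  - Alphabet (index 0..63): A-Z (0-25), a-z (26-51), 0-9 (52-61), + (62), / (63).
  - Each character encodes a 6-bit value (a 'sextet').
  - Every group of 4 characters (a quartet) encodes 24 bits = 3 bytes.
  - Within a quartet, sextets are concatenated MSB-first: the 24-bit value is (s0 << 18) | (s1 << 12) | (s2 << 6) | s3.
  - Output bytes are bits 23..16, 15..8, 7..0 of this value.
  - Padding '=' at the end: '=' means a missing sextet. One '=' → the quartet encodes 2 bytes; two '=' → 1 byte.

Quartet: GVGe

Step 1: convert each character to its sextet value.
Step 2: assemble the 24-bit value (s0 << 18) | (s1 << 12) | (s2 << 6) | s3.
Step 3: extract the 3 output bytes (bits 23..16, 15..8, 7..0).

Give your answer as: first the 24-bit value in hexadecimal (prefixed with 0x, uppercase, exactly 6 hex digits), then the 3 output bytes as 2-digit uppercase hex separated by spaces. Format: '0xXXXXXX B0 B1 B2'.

Sextets: G=6, V=21, G=6, e=30
24-bit: (6<<18) | (21<<12) | (6<<6) | 30
      = 0x180000 | 0x015000 | 0x000180 | 0x00001E
      = 0x19519E
Bytes: (v>>16)&0xFF=19, (v>>8)&0xFF=51, v&0xFF=9E

Answer: 0x19519E 19 51 9E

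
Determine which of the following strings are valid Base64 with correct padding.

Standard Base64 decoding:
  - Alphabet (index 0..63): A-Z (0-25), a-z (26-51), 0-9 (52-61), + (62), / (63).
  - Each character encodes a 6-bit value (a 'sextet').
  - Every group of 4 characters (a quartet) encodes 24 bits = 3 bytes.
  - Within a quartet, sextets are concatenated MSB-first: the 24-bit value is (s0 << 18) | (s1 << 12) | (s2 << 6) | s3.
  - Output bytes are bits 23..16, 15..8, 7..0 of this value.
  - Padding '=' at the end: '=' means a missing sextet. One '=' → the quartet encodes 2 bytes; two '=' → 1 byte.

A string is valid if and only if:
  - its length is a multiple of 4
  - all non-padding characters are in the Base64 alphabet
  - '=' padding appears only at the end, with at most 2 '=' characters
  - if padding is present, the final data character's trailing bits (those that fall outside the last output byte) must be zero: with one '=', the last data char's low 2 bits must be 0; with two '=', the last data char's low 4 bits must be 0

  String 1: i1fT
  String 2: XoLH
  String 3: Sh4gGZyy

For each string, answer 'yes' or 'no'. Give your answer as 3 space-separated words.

Answer: yes yes yes

Derivation:
String 1: 'i1fT' → valid
String 2: 'XoLH' → valid
String 3: 'Sh4gGZyy' → valid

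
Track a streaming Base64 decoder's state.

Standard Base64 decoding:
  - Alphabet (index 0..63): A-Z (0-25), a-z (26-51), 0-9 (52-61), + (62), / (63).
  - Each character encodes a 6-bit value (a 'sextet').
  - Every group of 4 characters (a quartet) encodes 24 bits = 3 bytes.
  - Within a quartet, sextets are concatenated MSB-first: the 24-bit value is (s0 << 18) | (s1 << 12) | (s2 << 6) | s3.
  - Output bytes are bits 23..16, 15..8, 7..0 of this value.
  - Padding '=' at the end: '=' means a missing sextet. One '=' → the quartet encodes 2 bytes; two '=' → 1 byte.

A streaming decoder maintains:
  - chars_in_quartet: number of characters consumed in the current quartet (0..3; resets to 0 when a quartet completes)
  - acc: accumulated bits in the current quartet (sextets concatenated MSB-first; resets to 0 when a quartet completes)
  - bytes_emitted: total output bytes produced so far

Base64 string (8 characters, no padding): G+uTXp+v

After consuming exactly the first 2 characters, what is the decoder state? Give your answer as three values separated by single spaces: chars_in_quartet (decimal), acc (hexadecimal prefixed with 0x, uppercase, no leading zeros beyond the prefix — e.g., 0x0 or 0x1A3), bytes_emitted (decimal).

After char 0 ('G'=6): chars_in_quartet=1 acc=0x6 bytes_emitted=0
After char 1 ('+'=62): chars_in_quartet=2 acc=0x1BE bytes_emitted=0

Answer: 2 0x1BE 0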